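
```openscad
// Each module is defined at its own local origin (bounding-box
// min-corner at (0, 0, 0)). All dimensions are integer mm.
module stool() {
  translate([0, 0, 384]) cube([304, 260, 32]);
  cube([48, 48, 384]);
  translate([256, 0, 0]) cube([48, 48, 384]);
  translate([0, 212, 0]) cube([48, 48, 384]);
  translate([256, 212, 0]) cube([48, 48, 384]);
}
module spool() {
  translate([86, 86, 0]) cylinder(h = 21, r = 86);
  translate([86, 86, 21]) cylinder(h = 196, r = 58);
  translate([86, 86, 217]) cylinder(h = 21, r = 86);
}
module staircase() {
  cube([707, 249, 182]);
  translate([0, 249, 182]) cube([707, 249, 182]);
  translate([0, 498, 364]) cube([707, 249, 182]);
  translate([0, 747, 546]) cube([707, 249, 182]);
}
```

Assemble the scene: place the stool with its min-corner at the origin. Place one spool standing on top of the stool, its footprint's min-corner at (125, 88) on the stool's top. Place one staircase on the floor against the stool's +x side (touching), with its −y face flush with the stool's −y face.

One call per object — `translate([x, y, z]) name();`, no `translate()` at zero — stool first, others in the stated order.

stool();
translate([125, 88, 416]) spool();
translate([304, 0, 0]) staircase();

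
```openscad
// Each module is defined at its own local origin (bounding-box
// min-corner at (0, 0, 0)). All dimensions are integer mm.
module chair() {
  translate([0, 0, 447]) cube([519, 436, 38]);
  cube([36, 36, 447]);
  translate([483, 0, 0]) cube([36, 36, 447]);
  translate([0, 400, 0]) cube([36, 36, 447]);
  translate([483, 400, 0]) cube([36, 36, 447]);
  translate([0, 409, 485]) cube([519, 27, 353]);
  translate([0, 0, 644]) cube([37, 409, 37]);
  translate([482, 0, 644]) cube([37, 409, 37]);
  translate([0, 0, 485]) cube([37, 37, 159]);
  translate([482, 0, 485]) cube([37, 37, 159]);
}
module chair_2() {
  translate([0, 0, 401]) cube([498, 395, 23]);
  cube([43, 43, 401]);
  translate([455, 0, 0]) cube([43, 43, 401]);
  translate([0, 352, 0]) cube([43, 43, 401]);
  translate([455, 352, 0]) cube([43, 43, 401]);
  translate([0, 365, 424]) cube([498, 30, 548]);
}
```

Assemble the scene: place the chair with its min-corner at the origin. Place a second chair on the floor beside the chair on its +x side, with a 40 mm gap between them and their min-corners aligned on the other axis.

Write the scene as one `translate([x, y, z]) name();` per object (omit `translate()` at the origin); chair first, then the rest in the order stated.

chair();
translate([559, 0, 0]) chair_2();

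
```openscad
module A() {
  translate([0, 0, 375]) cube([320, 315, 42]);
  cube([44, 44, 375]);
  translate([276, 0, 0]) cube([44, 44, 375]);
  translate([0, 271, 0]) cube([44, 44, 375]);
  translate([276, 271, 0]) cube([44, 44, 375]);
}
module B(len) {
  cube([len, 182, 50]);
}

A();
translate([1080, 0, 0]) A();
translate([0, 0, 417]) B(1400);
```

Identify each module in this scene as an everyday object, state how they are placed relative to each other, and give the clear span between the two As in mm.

A is a stool. B is a beam. A beam spans the tops of two stools. The clear span between the two stools is 760 mm.

Second stool starts at x = 1080; first ends at x = 320; clear span = 1080 − 320 = 760 mm.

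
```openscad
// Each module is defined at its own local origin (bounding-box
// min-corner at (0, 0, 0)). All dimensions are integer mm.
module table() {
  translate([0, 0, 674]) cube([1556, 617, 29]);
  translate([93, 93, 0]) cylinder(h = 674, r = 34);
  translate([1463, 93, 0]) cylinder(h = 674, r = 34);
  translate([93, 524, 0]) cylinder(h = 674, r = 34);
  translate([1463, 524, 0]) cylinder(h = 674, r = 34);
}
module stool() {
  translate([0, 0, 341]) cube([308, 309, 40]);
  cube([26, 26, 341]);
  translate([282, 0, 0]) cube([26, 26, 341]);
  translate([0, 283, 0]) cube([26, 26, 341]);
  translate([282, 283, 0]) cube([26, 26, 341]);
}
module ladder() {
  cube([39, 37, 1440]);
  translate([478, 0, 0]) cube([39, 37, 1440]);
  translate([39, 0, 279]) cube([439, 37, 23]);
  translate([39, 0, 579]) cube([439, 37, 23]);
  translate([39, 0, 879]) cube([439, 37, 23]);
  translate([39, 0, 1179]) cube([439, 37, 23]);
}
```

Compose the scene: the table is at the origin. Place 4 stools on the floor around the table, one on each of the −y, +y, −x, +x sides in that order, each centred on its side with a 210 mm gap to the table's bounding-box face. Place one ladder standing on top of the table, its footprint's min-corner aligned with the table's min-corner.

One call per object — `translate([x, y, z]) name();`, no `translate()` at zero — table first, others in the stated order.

table();
translate([624, -519, 0]) stool();
translate([624, 827, 0]) stool();
translate([-518, 154, 0]) stool();
translate([1766, 154, 0]) stool();
translate([0, 0, 703]) ladder();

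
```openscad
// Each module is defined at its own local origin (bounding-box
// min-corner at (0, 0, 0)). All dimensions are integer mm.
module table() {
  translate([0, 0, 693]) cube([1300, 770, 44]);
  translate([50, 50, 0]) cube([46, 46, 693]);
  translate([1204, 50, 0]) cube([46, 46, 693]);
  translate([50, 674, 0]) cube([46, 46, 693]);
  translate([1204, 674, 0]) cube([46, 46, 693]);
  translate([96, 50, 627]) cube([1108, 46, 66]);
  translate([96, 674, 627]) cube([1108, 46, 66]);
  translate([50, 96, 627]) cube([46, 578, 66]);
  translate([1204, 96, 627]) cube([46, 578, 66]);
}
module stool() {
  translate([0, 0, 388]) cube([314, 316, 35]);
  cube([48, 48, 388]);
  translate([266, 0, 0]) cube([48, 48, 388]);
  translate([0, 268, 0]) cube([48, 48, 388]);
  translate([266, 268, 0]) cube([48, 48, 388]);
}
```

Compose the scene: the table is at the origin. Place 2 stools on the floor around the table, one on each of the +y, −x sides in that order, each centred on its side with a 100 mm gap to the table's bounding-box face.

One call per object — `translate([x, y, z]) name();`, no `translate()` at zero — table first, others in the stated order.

table();
translate([493, 870, 0]) stool();
translate([-414, 227, 0]) stool();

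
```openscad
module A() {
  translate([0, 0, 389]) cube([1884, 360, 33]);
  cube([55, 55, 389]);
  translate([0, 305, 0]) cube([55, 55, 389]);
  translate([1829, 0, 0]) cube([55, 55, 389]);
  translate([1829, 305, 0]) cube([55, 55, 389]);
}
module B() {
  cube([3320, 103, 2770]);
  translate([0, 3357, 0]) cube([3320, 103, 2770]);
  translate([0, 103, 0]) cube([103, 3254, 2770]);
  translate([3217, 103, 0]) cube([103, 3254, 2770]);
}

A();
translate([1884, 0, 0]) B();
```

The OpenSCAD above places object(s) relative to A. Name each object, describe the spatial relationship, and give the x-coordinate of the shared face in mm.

A is a bench. B is a house frame. The house frame is against the bench's +x side, with their −y faces flush. The x-coordinate of the shared face is 1884 mm.

The bench's +x face and the house frame's −x face are both at x = 1884 mm.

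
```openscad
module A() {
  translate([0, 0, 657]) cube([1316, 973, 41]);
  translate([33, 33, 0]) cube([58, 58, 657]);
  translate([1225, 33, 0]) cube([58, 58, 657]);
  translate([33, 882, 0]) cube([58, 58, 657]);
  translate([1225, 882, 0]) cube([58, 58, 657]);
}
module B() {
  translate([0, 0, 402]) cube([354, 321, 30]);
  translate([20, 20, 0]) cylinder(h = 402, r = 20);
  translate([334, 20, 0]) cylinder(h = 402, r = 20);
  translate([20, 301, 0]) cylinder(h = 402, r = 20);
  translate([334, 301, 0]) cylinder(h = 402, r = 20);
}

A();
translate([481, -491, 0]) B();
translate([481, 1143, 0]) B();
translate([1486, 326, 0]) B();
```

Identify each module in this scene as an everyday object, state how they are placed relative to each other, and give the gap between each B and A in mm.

Each stool's nearest face is 170 mm from the table's bounding box.

A is a table. B is a stool. Three stools sit around the table at the −y, +y, +x sides. The gap between each stool and the table is 170 mm.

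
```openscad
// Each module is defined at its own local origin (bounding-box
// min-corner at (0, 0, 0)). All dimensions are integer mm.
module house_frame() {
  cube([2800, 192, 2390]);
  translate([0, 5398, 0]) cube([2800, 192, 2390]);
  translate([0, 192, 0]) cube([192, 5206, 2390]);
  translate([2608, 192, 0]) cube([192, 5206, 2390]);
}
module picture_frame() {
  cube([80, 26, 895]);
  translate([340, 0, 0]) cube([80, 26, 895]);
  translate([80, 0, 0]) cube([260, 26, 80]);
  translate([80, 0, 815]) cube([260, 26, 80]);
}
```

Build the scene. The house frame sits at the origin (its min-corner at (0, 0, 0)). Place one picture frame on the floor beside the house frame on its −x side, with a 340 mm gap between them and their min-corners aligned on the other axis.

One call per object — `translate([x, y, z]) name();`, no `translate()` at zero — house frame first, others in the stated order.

house_frame();
translate([-760, 0, 0]) picture_frame();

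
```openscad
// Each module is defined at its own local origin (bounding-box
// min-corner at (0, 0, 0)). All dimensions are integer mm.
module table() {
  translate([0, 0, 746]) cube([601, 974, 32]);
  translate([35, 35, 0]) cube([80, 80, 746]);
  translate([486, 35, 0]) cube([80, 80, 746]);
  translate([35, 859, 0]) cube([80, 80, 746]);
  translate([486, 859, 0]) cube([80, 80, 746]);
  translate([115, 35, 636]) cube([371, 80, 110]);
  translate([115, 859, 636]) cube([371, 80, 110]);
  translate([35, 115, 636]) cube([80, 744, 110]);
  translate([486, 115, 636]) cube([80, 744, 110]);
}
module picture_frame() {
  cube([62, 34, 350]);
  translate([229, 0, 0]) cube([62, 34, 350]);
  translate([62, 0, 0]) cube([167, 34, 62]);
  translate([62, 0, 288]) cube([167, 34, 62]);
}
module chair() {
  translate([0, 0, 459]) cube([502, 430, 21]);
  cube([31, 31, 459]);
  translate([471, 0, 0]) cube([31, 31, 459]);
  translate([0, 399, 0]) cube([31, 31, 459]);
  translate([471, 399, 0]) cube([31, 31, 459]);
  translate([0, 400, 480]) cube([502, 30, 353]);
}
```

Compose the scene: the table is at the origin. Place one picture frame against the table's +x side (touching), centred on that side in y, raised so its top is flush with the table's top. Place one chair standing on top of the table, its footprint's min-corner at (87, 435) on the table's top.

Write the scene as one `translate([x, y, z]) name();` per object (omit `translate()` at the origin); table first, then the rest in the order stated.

table();
translate([601, 470, 428]) picture_frame();
translate([87, 435, 778]) chair();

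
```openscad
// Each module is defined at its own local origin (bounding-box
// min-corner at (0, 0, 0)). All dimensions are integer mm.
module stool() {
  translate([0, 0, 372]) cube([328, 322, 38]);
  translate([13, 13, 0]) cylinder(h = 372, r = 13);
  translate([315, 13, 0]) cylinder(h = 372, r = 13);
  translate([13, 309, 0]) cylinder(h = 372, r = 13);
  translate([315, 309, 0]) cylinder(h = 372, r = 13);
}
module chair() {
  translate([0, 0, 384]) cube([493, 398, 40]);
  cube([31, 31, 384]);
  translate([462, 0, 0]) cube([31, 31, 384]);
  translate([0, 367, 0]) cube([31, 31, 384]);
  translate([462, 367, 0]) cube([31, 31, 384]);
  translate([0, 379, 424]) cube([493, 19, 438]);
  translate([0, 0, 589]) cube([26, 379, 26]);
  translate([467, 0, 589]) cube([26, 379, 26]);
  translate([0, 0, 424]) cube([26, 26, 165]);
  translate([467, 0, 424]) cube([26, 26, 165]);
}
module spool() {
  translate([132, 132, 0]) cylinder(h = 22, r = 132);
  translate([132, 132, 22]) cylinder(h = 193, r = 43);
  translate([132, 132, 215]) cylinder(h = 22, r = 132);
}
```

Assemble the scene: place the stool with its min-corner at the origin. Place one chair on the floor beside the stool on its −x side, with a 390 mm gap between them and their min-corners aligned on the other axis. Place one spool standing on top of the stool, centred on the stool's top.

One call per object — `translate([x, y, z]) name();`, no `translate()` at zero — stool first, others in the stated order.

stool();
translate([-883, 0, 0]) chair();
translate([32, 29, 410]) spool();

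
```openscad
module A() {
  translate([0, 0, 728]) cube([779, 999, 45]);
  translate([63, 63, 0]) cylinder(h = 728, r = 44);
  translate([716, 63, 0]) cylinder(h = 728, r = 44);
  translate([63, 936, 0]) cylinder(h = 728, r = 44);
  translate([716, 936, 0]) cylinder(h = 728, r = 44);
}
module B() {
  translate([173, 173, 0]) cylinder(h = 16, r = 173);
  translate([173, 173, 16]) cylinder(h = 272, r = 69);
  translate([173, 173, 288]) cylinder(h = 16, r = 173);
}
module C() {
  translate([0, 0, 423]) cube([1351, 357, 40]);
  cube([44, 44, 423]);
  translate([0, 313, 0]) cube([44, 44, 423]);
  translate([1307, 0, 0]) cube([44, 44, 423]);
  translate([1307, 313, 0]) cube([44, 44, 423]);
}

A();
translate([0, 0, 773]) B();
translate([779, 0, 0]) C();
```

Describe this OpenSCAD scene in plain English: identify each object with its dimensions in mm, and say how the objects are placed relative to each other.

A is a table: top 779 mm (x) × 999 mm (y), 45 mm thick, upper face at z = 773 mm, on four round legs of 88 mm diameter, each leg's bounding box inset 19 mm from the nearest pair of top edges, running from z = 0 to the bottom of the top.

B is a spool: two coaxial disc flanges of radius 173 mm and thickness 16 mm, joined by a core cylinder of radius 69 mm and height 272 mm. The lower flange rests on z = 0 and the three cylinders share a vertical axis.

C is a long wooden bench with a 1351 mm (x) × 357 mm (y) seat, 40 mm thick, its top surface 463 mm above the floor. Four 44 mm square legs at the seat corners, flush with the edges, run from z = 0 to the seat underside.

The spool is on top of the table. The bench is against the table's +x side, with their −y faces flush.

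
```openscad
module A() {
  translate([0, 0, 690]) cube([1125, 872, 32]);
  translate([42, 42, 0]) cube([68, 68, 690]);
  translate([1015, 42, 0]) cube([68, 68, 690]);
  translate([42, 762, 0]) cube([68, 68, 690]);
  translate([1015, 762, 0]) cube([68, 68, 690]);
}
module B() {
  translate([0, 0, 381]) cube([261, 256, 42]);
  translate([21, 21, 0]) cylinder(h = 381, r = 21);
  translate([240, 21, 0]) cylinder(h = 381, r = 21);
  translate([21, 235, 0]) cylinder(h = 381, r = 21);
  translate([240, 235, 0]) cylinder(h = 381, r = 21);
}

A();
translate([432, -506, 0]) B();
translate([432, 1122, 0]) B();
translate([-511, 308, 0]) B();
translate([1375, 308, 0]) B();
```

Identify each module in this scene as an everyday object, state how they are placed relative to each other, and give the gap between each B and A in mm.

A is a table. B is a stool. Four stools sit around the table at the −y, +y, −x, +x sides. The gap between each stool and the table is 250 mm.

Each stool's nearest face is 250 mm from the table's bounding box.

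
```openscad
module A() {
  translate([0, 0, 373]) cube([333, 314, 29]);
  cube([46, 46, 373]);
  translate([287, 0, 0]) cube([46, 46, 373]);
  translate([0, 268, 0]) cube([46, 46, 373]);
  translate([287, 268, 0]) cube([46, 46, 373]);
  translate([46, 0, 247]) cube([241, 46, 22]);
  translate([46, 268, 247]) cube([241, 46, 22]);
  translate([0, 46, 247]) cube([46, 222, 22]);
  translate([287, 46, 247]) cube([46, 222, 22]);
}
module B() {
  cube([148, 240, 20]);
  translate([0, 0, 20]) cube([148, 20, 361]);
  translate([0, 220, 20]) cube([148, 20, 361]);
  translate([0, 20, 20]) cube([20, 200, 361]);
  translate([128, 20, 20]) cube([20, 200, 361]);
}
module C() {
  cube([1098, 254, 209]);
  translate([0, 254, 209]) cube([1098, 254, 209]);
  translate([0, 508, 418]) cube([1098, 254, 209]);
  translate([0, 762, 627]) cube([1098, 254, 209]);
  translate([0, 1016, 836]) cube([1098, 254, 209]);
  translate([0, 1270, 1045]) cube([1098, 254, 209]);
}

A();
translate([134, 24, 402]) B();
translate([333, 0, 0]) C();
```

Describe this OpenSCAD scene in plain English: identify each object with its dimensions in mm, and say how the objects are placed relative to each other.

A is a simple wooden stool: a rectangular seat 333 mm (x) by 314 mm (y), 29 mm thick, top face at z = 402 mm, on four square legs, each 46×46 mm in cross-section. The legs rest on z = 0, each flush with a corner of the seat. Four stretchers, 46 mm wide and 22 mm tall, connect adjacent legs with their undersides at z = 247 mm, each running between the inner faces of the legs it joins and aligned with the legs' outer faces on the other axis.

B is an open-topped rectangular box: outside dimensions 148×240×381 mm, with a uniform wall and base thickness of 20 mm. The base is a full 148×240 slab on the floor; four walls sit on top of the base. The front and back walls (the −y and +y sides) span the full width; the two side walls fit between them.

C is a run of 6 identical solid stair steps. Each tread is 1098×254 mm and each step block is 209 mm high. Step 1 rests on the floor; step k is offset from step 1 by (k−1)×254 mm in y and (k−1)×209 mm in z.

The open box is on top of the stool. The staircase is against the stool's +x side, with their −y faces flush.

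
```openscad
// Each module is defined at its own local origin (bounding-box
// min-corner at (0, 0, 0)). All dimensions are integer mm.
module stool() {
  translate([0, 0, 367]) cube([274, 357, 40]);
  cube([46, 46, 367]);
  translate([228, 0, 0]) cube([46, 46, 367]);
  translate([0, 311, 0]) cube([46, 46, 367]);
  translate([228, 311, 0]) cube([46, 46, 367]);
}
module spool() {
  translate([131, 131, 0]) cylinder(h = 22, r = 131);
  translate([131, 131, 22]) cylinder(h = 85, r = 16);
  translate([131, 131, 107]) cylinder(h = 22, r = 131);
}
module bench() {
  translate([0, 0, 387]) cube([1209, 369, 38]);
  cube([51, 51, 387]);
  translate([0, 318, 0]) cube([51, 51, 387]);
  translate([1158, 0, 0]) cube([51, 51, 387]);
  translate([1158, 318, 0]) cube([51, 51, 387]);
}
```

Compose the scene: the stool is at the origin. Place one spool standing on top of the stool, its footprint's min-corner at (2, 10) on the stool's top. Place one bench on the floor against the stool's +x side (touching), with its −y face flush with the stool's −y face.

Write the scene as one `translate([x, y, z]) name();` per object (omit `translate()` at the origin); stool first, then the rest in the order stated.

stool();
translate([2, 10, 407]) spool();
translate([274, 0, 0]) bench();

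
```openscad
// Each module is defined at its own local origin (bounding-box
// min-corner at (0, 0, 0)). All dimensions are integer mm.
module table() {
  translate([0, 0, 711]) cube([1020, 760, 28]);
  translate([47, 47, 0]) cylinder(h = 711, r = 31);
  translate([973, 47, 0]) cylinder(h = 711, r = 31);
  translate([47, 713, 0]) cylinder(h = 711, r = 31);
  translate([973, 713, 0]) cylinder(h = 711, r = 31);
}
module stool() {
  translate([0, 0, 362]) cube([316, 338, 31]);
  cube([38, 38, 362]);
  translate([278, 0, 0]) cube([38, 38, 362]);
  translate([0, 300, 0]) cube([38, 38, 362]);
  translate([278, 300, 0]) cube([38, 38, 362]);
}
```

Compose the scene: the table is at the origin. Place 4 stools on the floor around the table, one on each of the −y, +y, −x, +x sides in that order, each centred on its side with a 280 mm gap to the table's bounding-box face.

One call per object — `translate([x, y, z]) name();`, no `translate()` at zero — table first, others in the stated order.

table();
translate([352, -618, 0]) stool();
translate([352, 1040, 0]) stool();
translate([-596, 211, 0]) stool();
translate([1300, 211, 0]) stool();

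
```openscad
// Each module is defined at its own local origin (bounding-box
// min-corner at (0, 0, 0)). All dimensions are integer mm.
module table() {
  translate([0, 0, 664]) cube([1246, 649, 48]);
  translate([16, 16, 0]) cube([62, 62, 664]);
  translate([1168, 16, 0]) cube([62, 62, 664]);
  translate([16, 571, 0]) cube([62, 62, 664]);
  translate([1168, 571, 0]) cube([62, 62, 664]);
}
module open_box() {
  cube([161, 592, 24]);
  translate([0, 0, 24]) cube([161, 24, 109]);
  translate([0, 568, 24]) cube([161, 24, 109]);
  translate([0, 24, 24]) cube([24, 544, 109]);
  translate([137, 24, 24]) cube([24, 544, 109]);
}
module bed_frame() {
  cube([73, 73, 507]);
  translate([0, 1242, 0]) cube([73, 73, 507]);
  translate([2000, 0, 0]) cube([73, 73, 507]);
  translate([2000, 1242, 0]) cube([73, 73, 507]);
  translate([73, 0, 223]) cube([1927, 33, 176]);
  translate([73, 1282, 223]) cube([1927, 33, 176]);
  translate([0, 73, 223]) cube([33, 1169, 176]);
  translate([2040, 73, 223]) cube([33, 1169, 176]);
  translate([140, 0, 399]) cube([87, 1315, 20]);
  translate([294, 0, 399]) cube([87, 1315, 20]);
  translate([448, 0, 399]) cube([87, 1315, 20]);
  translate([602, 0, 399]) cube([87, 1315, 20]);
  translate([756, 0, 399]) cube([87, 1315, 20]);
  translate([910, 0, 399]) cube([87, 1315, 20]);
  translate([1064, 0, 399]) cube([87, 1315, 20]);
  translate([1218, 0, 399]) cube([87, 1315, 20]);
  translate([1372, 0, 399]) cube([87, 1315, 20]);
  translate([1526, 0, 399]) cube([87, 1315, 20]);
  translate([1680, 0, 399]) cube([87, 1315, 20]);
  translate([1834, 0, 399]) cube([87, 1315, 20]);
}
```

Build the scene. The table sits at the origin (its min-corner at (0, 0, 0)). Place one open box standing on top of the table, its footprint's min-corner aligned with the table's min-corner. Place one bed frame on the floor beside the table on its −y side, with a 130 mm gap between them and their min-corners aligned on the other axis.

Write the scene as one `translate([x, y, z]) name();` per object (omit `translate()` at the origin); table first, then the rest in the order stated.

table();
translate([0, 0, 712]) open_box();
translate([0, -1445, 0]) bed_frame();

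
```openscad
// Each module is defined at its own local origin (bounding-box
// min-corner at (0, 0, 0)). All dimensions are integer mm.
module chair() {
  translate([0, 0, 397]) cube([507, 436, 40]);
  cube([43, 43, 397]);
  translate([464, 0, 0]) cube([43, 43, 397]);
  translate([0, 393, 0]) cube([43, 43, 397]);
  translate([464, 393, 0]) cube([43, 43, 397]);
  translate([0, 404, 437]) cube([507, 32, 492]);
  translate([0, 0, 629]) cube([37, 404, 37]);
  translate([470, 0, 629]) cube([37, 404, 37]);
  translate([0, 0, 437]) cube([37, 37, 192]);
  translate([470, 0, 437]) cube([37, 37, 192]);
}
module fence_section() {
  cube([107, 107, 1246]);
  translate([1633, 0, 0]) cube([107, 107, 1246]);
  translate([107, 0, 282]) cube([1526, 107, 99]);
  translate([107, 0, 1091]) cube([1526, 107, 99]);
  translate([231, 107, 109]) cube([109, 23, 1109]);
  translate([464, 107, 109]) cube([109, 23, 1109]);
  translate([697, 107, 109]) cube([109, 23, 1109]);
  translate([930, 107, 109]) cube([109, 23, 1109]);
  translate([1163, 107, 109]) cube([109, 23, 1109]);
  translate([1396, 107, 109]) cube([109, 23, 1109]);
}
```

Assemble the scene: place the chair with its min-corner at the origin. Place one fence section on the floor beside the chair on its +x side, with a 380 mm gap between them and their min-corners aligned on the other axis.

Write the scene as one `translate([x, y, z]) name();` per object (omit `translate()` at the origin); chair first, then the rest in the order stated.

chair();
translate([887, 0, 0]) fence_section();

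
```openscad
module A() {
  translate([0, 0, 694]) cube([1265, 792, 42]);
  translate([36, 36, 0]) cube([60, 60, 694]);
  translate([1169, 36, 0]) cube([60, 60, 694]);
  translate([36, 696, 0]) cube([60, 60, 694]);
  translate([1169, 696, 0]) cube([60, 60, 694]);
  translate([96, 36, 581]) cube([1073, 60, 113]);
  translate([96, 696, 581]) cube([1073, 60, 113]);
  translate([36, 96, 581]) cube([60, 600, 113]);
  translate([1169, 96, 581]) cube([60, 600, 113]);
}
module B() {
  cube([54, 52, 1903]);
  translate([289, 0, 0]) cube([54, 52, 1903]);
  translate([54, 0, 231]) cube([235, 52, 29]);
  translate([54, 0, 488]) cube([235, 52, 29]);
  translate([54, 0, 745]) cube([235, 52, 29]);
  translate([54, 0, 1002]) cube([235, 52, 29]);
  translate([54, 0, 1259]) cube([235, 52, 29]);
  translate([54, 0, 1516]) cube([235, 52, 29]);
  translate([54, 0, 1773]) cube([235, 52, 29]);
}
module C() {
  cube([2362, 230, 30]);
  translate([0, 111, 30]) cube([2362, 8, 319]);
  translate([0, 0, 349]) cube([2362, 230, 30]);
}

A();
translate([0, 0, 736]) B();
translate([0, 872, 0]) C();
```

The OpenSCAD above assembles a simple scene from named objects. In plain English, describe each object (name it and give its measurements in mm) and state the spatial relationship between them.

A is a table: top 1265 mm (x) × 792 mm (y), 42 mm thick, upper face at z = 736 mm, on four 60×60 mm square legs, each inset 36 mm from the nearest pair of top edges, running from z = 0 to the bottom of the top. Four apron rails, 60 mm thick and 113 mm tall, run between adjacent legs with their top edges flush with the underside of the top and their outer faces flush with the legs' outer faces.

B is a wooden ladder with two side rails of 54×52 mm section and 1903 mm height, set 343 mm apart overall. Between them run 7 rectangular rungs (52 mm deep, 29 mm thick), front faces flush with the rails' −y face. The bottom of the first rung is 231 mm above the floor and each subsequent rung is 257 mm higher than the one below.

C is an I-beam lying along x, 2362 mm long. Overall section height 379 mm. Two flanges 230 mm wide (y) and 30 mm thick, one on the floor and one at the top; a web 8 mm thick runs between them, centred on the flange width.

The ladder is on top of the table. The I-beam is on the floor beside the table on its +y side.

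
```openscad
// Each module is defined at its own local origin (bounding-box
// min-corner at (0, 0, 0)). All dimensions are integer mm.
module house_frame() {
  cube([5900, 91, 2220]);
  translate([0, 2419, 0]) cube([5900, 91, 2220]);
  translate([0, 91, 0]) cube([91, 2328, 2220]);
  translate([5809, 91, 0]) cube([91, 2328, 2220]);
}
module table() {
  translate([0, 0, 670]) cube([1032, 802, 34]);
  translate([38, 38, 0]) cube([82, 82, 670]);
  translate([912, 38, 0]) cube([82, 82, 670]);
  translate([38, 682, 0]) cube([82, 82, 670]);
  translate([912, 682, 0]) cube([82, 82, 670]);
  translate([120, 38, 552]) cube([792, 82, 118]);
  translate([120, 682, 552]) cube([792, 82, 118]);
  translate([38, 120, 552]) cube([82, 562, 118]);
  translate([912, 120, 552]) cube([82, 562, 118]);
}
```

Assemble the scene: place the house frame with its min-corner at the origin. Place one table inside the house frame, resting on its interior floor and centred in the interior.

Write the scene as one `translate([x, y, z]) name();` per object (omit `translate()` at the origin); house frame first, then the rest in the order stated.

house_frame();
translate([2434, 854, 0]) table();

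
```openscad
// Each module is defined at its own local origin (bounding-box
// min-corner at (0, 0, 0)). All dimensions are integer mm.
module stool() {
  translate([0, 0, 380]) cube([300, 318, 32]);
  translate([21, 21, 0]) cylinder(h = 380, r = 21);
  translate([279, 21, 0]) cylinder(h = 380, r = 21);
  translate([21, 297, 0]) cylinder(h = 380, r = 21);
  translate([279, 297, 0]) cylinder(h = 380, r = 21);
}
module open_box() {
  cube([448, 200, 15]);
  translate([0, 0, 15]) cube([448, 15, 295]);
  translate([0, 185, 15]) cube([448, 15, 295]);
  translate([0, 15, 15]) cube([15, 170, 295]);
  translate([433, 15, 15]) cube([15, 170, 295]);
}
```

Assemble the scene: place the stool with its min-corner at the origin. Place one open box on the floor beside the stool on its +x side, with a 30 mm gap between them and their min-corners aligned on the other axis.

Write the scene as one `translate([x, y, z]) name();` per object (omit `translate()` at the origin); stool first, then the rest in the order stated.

stool();
translate([330, 0, 0]) open_box();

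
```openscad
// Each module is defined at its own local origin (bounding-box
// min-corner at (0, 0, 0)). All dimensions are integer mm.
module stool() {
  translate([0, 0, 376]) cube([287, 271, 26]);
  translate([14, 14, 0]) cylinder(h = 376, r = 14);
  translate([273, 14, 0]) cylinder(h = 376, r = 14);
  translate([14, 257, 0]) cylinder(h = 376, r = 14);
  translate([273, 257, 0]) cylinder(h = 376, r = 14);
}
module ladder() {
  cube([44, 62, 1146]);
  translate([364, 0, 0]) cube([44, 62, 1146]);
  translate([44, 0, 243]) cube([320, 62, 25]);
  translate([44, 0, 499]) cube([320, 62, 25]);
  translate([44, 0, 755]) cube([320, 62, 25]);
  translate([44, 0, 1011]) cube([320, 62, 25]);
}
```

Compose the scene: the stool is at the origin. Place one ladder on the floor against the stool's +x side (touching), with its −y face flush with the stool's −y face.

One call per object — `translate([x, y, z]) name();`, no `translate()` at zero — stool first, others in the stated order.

stool();
translate([287, 0, 0]) ladder();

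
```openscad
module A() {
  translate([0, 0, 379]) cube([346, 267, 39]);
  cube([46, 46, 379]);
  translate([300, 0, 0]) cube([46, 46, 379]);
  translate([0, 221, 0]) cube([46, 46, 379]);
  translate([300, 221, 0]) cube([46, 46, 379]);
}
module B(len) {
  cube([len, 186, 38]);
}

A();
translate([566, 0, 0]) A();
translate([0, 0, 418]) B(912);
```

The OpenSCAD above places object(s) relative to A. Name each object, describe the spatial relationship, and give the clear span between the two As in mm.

A is a stool. B is a beam. A beam spans the tops of two stools. The clear span between the two stools is 220 mm.

Second stool starts at x = 566; first ends at x = 346; clear span = 566 − 346 = 220 mm.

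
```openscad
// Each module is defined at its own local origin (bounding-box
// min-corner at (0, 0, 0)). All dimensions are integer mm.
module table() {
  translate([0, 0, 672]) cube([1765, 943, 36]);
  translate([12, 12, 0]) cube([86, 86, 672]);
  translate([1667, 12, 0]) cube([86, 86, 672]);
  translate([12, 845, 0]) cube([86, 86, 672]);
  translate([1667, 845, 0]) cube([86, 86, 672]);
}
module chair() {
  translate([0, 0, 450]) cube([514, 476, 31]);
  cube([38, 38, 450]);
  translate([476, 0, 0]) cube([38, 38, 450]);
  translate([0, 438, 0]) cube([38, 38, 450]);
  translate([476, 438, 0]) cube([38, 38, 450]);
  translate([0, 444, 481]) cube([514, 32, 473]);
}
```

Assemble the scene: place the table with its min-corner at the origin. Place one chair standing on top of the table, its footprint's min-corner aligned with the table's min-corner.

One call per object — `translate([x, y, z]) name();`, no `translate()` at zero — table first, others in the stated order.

table();
translate([0, 0, 708]) chair();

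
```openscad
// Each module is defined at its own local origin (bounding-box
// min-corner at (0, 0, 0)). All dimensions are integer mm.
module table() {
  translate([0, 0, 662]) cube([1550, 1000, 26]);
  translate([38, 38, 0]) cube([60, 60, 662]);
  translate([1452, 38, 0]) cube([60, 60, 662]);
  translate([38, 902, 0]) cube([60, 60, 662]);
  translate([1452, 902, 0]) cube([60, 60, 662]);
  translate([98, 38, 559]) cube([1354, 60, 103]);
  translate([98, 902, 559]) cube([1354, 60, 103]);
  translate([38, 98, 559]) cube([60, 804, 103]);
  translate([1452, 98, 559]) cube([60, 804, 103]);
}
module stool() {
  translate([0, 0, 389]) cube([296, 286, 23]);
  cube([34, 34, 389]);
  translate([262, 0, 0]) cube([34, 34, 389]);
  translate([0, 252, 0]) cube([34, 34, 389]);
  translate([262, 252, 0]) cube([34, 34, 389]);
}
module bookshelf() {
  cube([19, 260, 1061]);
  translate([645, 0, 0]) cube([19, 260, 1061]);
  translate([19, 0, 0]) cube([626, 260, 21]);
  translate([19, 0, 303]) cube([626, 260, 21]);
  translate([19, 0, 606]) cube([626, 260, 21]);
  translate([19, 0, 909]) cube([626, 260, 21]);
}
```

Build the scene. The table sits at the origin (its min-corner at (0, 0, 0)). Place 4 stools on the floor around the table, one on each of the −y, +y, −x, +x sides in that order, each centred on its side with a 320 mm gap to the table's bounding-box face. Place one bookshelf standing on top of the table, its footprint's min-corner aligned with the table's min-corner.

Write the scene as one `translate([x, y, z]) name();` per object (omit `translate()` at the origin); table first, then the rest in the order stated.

table();
translate([627, -606, 0]) stool();
translate([627, 1320, 0]) stool();
translate([-616, 357, 0]) stool();
translate([1870, 357, 0]) stool();
translate([0, 0, 688]) bookshelf();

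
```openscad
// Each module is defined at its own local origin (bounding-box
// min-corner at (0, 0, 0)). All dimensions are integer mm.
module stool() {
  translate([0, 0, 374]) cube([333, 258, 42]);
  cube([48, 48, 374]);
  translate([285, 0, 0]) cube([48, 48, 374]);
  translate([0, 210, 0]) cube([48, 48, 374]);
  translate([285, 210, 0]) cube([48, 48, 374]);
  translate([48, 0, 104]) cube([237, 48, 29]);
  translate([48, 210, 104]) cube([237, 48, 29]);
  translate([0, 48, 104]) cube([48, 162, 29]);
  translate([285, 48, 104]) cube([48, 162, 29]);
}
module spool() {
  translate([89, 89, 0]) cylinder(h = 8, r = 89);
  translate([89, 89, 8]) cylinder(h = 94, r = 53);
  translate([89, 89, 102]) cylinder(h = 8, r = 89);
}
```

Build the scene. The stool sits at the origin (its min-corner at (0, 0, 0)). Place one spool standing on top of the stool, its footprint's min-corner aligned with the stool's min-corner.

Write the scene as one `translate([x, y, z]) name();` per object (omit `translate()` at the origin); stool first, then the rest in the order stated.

stool();
translate([0, 0, 416]) spool();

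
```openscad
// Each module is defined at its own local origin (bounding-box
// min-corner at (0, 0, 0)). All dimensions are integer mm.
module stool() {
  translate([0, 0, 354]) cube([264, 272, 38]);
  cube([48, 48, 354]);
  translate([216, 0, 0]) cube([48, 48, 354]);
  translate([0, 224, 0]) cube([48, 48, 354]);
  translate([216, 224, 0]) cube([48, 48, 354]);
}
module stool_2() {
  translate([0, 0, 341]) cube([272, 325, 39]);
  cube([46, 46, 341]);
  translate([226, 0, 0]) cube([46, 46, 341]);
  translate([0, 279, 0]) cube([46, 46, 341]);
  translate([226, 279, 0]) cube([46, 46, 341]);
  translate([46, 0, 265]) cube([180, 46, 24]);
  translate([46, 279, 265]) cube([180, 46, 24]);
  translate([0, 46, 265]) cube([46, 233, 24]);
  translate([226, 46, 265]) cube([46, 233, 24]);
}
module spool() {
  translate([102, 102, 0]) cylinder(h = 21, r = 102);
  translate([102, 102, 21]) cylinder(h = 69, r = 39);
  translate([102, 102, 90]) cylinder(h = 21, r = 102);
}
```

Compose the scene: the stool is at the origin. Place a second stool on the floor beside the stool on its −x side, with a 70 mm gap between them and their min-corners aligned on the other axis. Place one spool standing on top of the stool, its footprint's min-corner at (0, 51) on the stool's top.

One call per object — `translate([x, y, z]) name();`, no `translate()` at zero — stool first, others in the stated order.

stool();
translate([-342, 0, 0]) stool_2();
translate([0, 51, 392]) spool();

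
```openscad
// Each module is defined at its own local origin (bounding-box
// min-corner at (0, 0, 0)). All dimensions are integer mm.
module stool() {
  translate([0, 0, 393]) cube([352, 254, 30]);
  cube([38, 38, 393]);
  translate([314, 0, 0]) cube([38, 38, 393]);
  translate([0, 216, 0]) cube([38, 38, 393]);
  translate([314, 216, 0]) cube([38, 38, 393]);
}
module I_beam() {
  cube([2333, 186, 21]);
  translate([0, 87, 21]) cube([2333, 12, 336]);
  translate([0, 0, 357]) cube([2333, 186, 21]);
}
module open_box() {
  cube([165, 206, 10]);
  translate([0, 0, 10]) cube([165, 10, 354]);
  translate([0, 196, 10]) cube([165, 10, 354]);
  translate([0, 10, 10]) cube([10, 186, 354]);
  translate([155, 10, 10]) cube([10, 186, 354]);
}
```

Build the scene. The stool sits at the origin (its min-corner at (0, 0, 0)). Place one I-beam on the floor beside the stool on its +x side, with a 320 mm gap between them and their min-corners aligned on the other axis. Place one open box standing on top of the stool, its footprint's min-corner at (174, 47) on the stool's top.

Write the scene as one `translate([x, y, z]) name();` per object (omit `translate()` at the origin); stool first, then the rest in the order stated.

stool();
translate([672, 0, 0]) I_beam();
translate([174, 47, 423]) open_box();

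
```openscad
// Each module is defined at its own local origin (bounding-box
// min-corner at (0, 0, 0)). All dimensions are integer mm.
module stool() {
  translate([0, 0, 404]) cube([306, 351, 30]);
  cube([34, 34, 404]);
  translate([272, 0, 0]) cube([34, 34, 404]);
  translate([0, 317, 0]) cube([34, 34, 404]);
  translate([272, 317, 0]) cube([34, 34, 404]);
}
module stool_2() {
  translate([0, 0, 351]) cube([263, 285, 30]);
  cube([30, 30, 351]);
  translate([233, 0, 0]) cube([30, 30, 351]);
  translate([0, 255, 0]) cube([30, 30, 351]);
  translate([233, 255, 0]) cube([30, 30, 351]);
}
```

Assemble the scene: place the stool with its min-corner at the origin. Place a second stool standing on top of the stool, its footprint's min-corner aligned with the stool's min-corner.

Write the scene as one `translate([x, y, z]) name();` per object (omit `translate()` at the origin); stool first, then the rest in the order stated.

stool();
translate([0, 0, 434]) stool_2();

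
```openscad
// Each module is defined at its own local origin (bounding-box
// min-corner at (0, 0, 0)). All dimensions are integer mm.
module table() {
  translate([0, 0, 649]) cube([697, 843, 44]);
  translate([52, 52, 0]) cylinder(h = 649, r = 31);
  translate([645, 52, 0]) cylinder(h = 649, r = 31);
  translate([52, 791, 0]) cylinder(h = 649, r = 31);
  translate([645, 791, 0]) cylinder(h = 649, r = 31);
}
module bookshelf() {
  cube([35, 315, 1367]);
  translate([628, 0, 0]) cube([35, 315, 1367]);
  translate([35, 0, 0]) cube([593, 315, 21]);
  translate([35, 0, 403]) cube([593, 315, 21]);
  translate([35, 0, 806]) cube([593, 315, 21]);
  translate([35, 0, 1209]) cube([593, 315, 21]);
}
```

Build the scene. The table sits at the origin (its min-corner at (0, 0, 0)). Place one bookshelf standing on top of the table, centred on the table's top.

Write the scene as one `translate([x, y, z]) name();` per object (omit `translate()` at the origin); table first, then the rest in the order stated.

table();
translate([17, 264, 693]) bookshelf();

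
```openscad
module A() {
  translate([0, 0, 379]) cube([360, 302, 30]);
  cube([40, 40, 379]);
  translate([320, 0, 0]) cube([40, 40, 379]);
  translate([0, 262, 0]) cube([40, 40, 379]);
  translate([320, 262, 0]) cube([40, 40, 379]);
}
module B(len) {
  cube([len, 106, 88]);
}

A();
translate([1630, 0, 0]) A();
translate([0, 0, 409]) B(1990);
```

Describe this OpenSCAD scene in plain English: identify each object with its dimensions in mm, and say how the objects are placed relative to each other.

A is a simple wooden stool: a rectangular seat 360 mm (x) by 302 mm (y), 30 mm thick, top face at z = 409 mm, on four square legs, each 40×40 mm in cross-section. The legs rest on z = 0, each flush with a corner of the seat.

B is a rectangular beam 1990 mm long (x), 106 mm deep (y), 88 mm thick (z).

The beam spans the tops of two stools placed 1270 mm apart, resting at z = 409 mm.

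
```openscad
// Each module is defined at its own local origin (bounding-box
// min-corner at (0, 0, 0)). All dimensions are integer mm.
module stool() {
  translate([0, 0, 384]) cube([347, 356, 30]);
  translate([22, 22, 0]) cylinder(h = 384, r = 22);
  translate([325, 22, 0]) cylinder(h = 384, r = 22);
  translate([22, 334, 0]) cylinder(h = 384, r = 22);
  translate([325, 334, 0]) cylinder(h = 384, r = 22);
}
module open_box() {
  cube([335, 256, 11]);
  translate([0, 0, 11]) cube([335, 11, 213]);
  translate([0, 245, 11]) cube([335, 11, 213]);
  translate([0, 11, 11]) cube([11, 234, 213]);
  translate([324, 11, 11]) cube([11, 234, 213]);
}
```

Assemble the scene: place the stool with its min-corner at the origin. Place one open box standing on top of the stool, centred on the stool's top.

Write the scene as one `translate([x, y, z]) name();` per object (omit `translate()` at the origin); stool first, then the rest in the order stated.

stool();
translate([6, 50, 414]) open_box();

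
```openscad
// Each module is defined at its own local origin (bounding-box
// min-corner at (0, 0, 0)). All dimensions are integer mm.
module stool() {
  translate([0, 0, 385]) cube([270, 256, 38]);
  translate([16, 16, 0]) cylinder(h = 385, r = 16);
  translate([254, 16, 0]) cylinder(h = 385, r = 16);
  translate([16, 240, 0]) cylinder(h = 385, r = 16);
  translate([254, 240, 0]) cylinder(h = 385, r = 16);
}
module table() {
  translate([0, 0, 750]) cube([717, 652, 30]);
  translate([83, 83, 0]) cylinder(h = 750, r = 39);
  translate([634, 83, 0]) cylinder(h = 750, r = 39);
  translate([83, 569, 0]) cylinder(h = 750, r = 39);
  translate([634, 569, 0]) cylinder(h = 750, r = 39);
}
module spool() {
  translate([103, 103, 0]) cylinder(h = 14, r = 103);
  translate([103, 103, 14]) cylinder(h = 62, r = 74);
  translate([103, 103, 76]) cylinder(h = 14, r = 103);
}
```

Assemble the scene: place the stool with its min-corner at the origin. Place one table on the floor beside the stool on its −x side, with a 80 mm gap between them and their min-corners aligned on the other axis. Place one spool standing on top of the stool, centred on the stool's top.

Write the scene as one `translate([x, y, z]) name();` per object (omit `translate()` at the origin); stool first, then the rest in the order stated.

stool();
translate([-797, 0, 0]) table();
translate([32, 25, 423]) spool();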